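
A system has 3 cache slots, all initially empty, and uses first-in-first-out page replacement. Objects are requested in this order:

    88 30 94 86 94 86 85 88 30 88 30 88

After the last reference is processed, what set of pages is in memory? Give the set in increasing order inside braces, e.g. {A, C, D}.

{30, 85, 88}

88 → miss, frames [88]
30 → miss, frames [88, 30]
94 → miss, frames [88, 30, 94]
86 → miss, evict 88, frames [30, 94, 86]
94 → hit
86 → hit
85 → miss, evict 30, frames [94, 86, 85]
88 → miss, evict 94, frames [86, 85, 88]
30 → miss, evict 86, frames [85, 88, 30]
88 → hit
30 → hit
88 → hit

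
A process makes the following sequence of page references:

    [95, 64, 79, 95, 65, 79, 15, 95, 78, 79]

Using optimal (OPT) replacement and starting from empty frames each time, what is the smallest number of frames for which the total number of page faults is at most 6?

3

f=1: 10 faults
f=2: 7 faults
f=3: 6 faults
f=4: 6 faults
f=5: 6 faults
f=6: 6 faults
Smallest f with faults ≤ 6 is 3.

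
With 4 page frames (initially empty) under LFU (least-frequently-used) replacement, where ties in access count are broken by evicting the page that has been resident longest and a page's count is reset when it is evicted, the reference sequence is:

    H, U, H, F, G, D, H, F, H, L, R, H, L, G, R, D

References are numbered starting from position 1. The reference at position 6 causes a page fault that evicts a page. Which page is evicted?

pos 1: H -> fault, frames [H]
pos 2: U -> fault, frames [H, U]
pos 3: H -> hit
pos 4: F -> fault, frames [H, U, F]
pos 5: G -> fault, frames [H, U, F, G]
pos 6: D -> fault, evict U, frames [H, F, G, D]
At position 6, page U is evicted.

U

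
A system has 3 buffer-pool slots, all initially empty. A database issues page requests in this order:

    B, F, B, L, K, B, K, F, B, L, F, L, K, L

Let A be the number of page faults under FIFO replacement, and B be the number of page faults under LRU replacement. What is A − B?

1

Under FIFO: F F . F F F . F . F . . F . → 8 faults.
Under LRU: F F . F F . . F . F . . F . → 7 faults.
A − B = 8 − 7 = 1.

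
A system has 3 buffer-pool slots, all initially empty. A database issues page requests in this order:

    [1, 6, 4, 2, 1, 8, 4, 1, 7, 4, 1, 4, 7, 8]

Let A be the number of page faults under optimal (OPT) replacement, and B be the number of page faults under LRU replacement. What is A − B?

Under OPT: F F F F . F . . F . . . . F → 7 faults.
Under LRU: F F F F F F F . F . . . . F → 9 faults.
A − B = 7 − 9 = -2.

-2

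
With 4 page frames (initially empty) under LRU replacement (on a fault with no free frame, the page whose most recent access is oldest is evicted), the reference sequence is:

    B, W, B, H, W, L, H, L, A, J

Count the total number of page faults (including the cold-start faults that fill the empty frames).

B: fault, frames [B]
W: fault, frames [B, W]
B: hit
H: fault, frames [W, B, H]
W: hit
L: fault, frames [B, H, W, L]
H: hit
L: hit
A: fault, evict B, frames [W, H, L, A]
J: fault, evict W, frames [H, L, A, J]
Page faults: 6.

6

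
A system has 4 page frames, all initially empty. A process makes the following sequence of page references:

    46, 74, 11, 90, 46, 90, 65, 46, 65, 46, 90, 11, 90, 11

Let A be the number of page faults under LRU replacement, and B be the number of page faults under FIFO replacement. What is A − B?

-1

Under LRU: F F F F . . F . . . . . . . → 5 faults.
Under FIFO: F F F F . . F F . . . . . . → 6 faults.
A − B = 5 − 6 = -1.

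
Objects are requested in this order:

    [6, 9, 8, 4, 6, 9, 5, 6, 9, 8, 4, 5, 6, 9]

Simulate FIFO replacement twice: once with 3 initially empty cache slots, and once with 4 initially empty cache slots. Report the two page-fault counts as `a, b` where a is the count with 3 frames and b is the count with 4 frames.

3 frames: F F F F F F F . . F F . F F → 11 faults.
4 frames: F F F F . . F F F F F F F F → 12 faults.
12 > 11: adding a frame increased faults — Belady's anomaly.

11, 12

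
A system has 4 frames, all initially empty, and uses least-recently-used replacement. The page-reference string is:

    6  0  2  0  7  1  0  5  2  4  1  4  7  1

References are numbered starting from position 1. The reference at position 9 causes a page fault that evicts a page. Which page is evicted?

pos 1: 6: miss, frames {6}
pos 2: 0: miss, frames {6,0}
pos 3: 2: miss, frames {6,0,2}
pos 4: 0: hit
pos 5: 7: miss, frames {6,2,0,7}
pos 6: 1: miss, evict 6, frames {2,0,7,1}
pos 7: 0: hit
pos 8: 5: miss, evict 2, frames {7,1,0,5}
pos 9: 2: miss, evict 7, frames {1,0,5,2}
At position 9, page 7 is evicted.

7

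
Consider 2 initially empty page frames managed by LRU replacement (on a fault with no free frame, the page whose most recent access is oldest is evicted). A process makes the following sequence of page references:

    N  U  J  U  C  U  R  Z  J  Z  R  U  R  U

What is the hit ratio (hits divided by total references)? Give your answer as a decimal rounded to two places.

0.36

N -> miss, frames [N]
U -> miss, frames [N, U]
J -> miss, evict N, frames [U, J]
U -> hit
C -> miss, evict J, frames [U, C]
U -> hit
R -> miss, evict C, frames [U, R]
Z -> miss, evict U, frames [R, Z]
J -> miss, evict R, frames [Z, J]
Z -> hit
R -> miss, evict J, frames [Z, R]
U -> miss, evict Z, frames [R, U]
R -> hit
U -> hit
Hits: 5 of 14 references → 5/14 = 0.3571.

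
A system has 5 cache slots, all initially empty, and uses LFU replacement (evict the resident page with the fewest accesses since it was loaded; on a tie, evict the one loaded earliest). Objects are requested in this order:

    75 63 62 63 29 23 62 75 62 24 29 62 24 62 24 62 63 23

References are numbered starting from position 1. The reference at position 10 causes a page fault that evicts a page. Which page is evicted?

29

pos 1: 75 → miss, frames (75)
pos 2: 63 → miss, frames (75 63)
pos 3: 62 → miss, frames (75 63 62)
pos 4: 63 → hit
pos 5: 29 → miss, frames (75 63 62 29)
pos 6: 23 → miss, frames (75 63 62 29 23)
pos 7: 62 → hit
pos 8: 75 → hit
pos 9: 62 → hit
pos 10: 24 → miss, evict 29, frames (75 63 62 23 24)
At position 10, page 29 is evicted.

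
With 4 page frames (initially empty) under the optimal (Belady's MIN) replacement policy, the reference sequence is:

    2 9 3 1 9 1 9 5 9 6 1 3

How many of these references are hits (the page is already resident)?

6

2 -> miss, frames {2}
9 -> miss, frames {2,9}
3 -> miss, frames {2,9,3}
1 -> miss, frames {2,9,3,1}
9 -> hit
1 -> hit
9 -> hit
5 -> miss, evict 2, frames {9,3,1,5}
9 -> hit
6 -> miss, evict 5, frames {9,3,1,6}
1 -> hit
3 -> hit
Hits: 6.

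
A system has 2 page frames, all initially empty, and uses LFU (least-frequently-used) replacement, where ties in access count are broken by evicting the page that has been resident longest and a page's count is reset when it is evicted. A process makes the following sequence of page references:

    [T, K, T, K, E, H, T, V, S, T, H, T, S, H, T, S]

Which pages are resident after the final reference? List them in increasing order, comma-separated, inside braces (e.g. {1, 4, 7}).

T -> fault, frames (T)
K -> fault, frames (T K)
T -> hit
K -> hit
E -> fault, evict T, frames (K E)
H -> fault, evict E, frames (K H)
T -> fault, evict H, frames (K T)
V -> fault, evict T, frames (K V)
S -> fault, evict V, frames (K S)
T -> fault, evict S, frames (K T)
H -> fault, evict T, frames (K H)
T -> fault, evict H, frames (K T)
S -> fault, evict T, frames (K S)
H -> fault, evict S, frames (K H)
T -> fault, evict H, frames (K T)
S -> fault, evict T, frames (K S)

{K, S}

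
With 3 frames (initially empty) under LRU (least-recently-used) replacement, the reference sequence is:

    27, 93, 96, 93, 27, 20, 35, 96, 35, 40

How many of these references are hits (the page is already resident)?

27: miss, frames [27]
93: miss, frames [27, 93]
96: miss, frames [27, 93, 96]
93: hit
27: hit
20: miss, evict 96, frames [93, 27, 20]
35: miss, evict 93, frames [27, 20, 35]
96: miss, evict 27, frames [20, 35, 96]
35: hit
40: miss, evict 20, frames [96, 35, 40]
Hits: 3.

3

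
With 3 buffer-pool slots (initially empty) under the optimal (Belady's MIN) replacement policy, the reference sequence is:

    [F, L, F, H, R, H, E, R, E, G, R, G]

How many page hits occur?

F → fault, frames {F}
L → fault, frames {F,L}
F → hit
H → fault, frames {F,L,H}
R → fault, evict L, frames {F,H,R}
H → hit
E → fault, evict H, frames {F,R,E}
R → hit
E → hit
G → fault, evict E, frames {F,R,G}
R → hit
G → hit
Hits: 6.

6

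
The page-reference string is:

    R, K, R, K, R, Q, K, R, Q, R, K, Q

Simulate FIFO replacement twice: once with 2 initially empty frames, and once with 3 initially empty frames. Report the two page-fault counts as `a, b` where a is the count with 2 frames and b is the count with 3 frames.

2 frames: F F . . . F . F . . F F → 6 faults.
3 frames: F F . . . F . . . . . . → 3 faults.
3 < 6: adding a frame reduced faults, as is typical.

6, 3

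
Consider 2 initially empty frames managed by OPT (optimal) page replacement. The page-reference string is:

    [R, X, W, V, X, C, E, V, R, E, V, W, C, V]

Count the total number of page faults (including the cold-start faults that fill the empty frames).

10

R -> fault, frames [R]
X -> fault, frames [R, X]
W -> fault, evict R, frames [X, W]
V -> fault, evict W, frames [X, V]
X -> hit
C -> fault, evict X, frames [V, C]
E -> fault, evict C, frames [V, E]
V -> hit
R -> fault, evict V, frames [E, R]
E -> hit
V -> fault, evict R, frames [E, V]
W -> fault, evict E, frames [V, W]
C -> fault, evict W, frames [V, C]
V -> hit
Page faults: 10.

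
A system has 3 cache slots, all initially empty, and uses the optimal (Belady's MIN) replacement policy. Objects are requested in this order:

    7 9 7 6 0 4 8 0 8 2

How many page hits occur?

7: miss, frames [7]
9: miss, frames [7, 9]
7: hit
6: miss, frames [7, 9, 6]
0: miss, evict 6, frames [7, 9, 0]
4: miss, evict 9, frames [7, 0, 4]
8: miss, evict 4, frames [7, 0, 8]
0: hit
8: hit
2: miss, evict 8, frames [7, 0, 2]
Hits: 3.

3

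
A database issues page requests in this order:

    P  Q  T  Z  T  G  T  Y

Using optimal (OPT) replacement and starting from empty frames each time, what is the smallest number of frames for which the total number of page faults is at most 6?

2

f=1: 8 faults
f=2: 6 faults
f=3: 6 faults
f=4: 6 faults
f=5: 6 faults
f=6: 6 faults
Smallest f with faults ≤ 6 is 2.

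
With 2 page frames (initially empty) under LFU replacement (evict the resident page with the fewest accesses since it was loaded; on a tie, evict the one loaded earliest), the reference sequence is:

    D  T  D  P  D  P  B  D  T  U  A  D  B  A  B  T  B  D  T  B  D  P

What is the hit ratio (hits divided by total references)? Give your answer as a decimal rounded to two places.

0.32

D → miss, frames (D)
T → miss, frames (D T)
D → hit
P → miss, evict T, frames (D P)
D → hit
P → hit
B → miss, evict P, frames (D B)
D → hit
T → miss, evict B, frames (D T)
U → miss, evict T, frames (D U)
A → miss, evict U, frames (D A)
D → hit
B → miss, evict A, frames (D B)
A → miss, evict B, frames (D A)
B → miss, evict A, frames (D B)
T → miss, evict B, frames (D T)
B → miss, evict T, frames (D B)
D → hit
T → miss, evict B, frames (D T)
B → miss, evict T, frames (D B)
D → hit
P → miss, evict B, frames (D P)
Hits: 7 of 22 references → 7/22 = 0.3182.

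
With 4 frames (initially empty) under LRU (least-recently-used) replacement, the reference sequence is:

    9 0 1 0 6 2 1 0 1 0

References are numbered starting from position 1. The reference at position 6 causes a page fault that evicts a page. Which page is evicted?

9

pos 1: 9 → fault, frames {9}
pos 2: 0 → fault, frames {9,0}
pos 3: 1 → fault, frames {9,0,1}
pos 4: 0 → hit
pos 5: 6 → fault, frames {9,1,0,6}
pos 6: 2 → fault, evict 9, frames {1,0,6,2}
At position 6, page 9 is evicted.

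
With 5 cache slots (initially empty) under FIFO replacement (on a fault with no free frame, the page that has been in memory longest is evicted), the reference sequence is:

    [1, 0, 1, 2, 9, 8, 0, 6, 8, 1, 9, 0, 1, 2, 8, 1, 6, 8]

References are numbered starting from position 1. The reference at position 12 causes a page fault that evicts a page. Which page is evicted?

pos 1: 1 -> fault, frames [1]
pos 2: 0 -> fault, frames [1, 0]
pos 3: 1 -> hit
pos 4: 2 -> fault, frames [1, 0, 2]
pos 5: 9 -> fault, frames [1, 0, 2, 9]
pos 6: 8 -> fault, frames [1, 0, 2, 9, 8]
pos 7: 0 -> hit
pos 8: 6 -> fault, evict 1, frames [0, 2, 9, 8, 6]
pos 9: 8 -> hit
pos 10: 1 -> fault, evict 0, frames [2, 9, 8, 6, 1]
pos 11: 9 -> hit
pos 12: 0 -> fault, evict 2, frames [9, 8, 6, 1, 0]
At position 12, page 2 is evicted.

2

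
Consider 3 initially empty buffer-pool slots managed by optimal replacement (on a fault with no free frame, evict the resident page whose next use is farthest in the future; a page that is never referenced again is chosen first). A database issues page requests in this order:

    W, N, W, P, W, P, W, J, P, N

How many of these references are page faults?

W -> fault, frames (W)
N -> fault, frames (W N)
W -> hit
P -> fault, frames (W N P)
W -> hit
P -> hit
W -> hit
J -> fault, evict W, frames (N P J)
P -> hit
N -> hit
Page faults: 4.

4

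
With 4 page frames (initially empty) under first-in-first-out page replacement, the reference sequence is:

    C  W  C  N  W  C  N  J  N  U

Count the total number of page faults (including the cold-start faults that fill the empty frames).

5

C → miss, frames {C}
W → miss, frames {C,W}
C → hit
N → miss, frames {C,W,N}
W → hit
C → hit
N → hit
J → miss, frames {C,W,N,J}
N → hit
U → miss, evict C, frames {W,N,J,U}
Page faults: 5.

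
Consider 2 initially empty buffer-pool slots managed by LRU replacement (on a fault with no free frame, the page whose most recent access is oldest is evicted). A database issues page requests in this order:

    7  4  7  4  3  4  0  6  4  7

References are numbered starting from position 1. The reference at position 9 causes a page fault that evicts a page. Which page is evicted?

0

pos 1: 7 → miss, frames {7}
pos 2: 4 → miss, frames {7,4}
pos 3: 7 → hit
pos 4: 4 → hit
pos 5: 3 → miss, evict 7, frames {4,3}
pos 6: 4 → hit
pos 7: 0 → miss, evict 3, frames {4,0}
pos 8: 6 → miss, evict 4, frames {0,6}
pos 9: 4 → miss, evict 0, frames {6,4}
At position 9, page 0 is evicted.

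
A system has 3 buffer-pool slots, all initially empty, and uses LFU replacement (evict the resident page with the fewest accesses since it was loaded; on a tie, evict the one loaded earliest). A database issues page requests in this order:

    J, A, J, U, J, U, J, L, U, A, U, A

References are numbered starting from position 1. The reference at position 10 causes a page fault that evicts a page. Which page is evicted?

pos 1: J → fault, frames [J]
pos 2: A → fault, frames [J, A]
pos 3: J → hit
pos 4: U → fault, frames [J, A, U]
pos 5: J → hit
pos 6: U → hit
pos 7: J → hit
pos 8: L → fault, evict A, frames [J, U, L]
pos 9: U → hit
pos 10: A → fault, evict L, frames [J, U, A]
At position 10, page L is evicted.

L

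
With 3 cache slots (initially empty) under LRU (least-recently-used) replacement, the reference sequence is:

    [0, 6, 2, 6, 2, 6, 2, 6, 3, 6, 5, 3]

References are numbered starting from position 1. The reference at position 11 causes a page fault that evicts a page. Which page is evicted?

pos 1: 0 → fault, frames [0]
pos 2: 6 → fault, frames [0, 6]
pos 3: 2 → fault, frames [0, 6, 2]
pos 4: 6 → hit
pos 5: 2 → hit
pos 6: 6 → hit
pos 7: 2 → hit
pos 8: 6 → hit
pos 9: 3 → fault, evict 0, frames [2, 6, 3]
pos 10: 6 → hit
pos 11: 5 → fault, evict 2, frames [3, 6, 5]
At position 11, page 2 is evicted.

2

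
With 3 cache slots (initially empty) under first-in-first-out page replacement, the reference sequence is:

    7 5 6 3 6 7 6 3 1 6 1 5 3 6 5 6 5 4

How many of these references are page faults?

7 -> fault, frames (7)
5 -> fault, frames (7 5)
6 -> fault, frames (7 5 6)
3 -> fault, evict 7, frames (5 6 3)
6 -> hit
7 -> fault, evict 5, frames (6 3 7)
6 -> hit
3 -> hit
1 -> fault, evict 6, frames (3 7 1)
6 -> fault, evict 3, frames (7 1 6)
1 -> hit
5 -> fault, evict 7, frames (1 6 5)
3 -> fault, evict 1, frames (6 5 3)
6 -> hit
5 -> hit
6 -> hit
5 -> hit
4 -> fault, evict 6, frames (5 3 4)
Page faults: 10.

10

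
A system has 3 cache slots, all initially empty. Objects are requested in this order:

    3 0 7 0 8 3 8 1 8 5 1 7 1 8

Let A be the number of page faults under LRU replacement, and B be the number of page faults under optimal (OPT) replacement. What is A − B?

2

Under LRU: F F F . F F . F . F . F . F → 9 faults.
Under OPT: F F F . F . . F . F . . . F → 7 faults.
A − B = 9 − 7 = 2.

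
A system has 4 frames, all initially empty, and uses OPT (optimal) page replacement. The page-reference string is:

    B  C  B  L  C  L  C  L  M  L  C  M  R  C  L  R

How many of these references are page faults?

5

B: miss, frames (B)
C: miss, frames (B C)
B: hit
L: miss, frames (B C L)
C: hit
L: hit
C: hit
L: hit
M: miss, frames (B C L M)
L: hit
C: hit
M: hit
R: miss, evict M, frames (B C L R)
C: hit
L: hit
R: hit
Page faults: 5.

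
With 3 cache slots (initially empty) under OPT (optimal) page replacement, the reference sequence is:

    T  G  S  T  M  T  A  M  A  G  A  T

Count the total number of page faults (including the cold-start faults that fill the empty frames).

6

T → fault, frames (T)
G → fault, frames (T G)
S → fault, frames (T G S)
T → hit
M → fault, evict S, frames (T G M)
T → hit
A → fault, evict T, frames (G M A)
M → hit
A → hit
G → hit
A → hit
T → fault, evict A, frames (G M T)
Page faults: 6.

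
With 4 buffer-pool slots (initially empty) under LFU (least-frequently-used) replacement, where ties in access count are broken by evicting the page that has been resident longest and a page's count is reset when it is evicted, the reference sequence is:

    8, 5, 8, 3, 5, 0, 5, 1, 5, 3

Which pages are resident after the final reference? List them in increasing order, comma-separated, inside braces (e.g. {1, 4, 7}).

{1, 3, 5, 8}

8 -> miss, frames (8)
5 -> miss, frames (8 5)
8 -> hit
3 -> miss, frames (8 5 3)
5 -> hit
0 -> miss, frames (8 5 3 0)
5 -> hit
1 -> miss, evict 3, frames (8 5 0 1)
5 -> hit
3 -> miss, evict 0, frames (8 5 1 3)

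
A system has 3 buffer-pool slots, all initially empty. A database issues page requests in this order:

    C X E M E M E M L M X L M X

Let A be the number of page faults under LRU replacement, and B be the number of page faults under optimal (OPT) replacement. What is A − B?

Under LRU: F F F F . . . . F . F . . . → 6 faults.
Under OPT: F F F F . . . . F . . . . . → 5 faults.
A − B = 6 − 5 = 1.

1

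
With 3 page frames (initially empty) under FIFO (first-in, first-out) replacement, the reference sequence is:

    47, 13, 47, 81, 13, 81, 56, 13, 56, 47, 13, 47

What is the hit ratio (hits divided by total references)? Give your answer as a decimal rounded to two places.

47: fault, frames [47]
13: fault, frames [47, 13]
47: hit
81: fault, frames [47, 13, 81]
13: hit
81: hit
56: fault, evict 47, frames [13, 81, 56]
13: hit
56: hit
47: fault, evict 13, frames [81, 56, 47]
13: fault, evict 81, frames [56, 47, 13]
47: hit
Hits: 6 of 12 references → 6/12 = 0.5000.

0.50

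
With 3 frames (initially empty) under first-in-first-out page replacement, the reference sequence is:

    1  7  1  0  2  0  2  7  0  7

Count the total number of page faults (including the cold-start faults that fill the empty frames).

1 -> miss, frames {1}
7 -> miss, frames {1,7}
1 -> hit
0 -> miss, frames {1,7,0}
2 -> miss, evict 1, frames {7,0,2}
0 -> hit
2 -> hit
7 -> hit
0 -> hit
7 -> hit
Page faults: 4.

4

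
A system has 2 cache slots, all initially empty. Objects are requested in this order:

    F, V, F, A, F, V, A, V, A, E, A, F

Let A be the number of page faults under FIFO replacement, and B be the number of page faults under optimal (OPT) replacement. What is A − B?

2

Under FIFO: F F . F F F F . . F . F → 8 faults.
Under OPT: F F . F . F . . . F . F → 6 faults.
A − B = 8 − 6 = 2.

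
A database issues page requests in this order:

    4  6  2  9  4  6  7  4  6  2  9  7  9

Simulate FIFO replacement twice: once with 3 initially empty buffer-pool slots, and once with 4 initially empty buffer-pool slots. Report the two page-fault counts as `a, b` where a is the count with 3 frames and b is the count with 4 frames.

3 frames: F F F F F F F . . F F . . → 9 faults.
4 frames: F F F F . . F F F F F F . → 10 faults.
10 > 9: adding a frame increased faults — Belady's anomaly.

9, 10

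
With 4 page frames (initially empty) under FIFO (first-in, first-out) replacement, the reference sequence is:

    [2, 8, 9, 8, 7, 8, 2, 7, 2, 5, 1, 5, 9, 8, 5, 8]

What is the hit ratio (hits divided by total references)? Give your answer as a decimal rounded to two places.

0.56

2 -> miss, frames [2]
8 -> miss, frames [2, 8]
9 -> miss, frames [2, 8, 9]
8 -> hit
7 -> miss, frames [2, 8, 9, 7]
8 -> hit
2 -> hit
7 -> hit
2 -> hit
5 -> miss, evict 2, frames [8, 9, 7, 5]
1 -> miss, evict 8, frames [9, 7, 5, 1]
5 -> hit
9 -> hit
8 -> miss, evict 9, frames [7, 5, 1, 8]
5 -> hit
8 -> hit
Hits: 9 of 16 references → 9/16 = 0.5625.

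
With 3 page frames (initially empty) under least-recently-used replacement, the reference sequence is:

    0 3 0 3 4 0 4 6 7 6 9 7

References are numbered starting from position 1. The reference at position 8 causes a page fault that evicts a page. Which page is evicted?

pos 1: 0 -> fault, frames [0]
pos 2: 3 -> fault, frames [0, 3]
pos 3: 0 -> hit
pos 4: 3 -> hit
pos 5: 4 -> fault, frames [0, 3, 4]
pos 6: 0 -> hit
pos 7: 4 -> hit
pos 8: 6 -> fault, evict 3, frames [0, 4, 6]
At position 8, page 3 is evicted.

3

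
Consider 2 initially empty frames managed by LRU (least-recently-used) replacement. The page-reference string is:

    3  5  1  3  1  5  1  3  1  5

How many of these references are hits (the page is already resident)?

3

3 → miss, frames (3)
5 → miss, frames (3 5)
1 → miss, evict 3, frames (5 1)
3 → miss, evict 5, frames (1 3)
1 → hit
5 → miss, evict 3, frames (1 5)
1 → hit
3 → miss, evict 5, frames (1 3)
1 → hit
5 → miss, evict 3, frames (1 5)
Hits: 3.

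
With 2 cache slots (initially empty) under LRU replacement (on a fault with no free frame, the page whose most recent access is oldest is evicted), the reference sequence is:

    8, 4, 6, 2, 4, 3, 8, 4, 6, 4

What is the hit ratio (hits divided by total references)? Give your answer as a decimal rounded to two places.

0.10

8 -> miss, frames (8)
4 -> miss, frames (8 4)
6 -> miss, evict 8, frames (4 6)
2 -> miss, evict 4, frames (6 2)
4 -> miss, evict 6, frames (2 4)
3 -> miss, evict 2, frames (4 3)
8 -> miss, evict 4, frames (3 8)
4 -> miss, evict 3, frames (8 4)
6 -> miss, evict 8, frames (4 6)
4 -> hit
Hits: 1 of 10 references → 1/10 = 0.1000.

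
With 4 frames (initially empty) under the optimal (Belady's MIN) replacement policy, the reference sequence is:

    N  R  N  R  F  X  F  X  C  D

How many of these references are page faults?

6

N: fault, frames (N)
R: fault, frames (N R)
N: hit
R: hit
F: fault, frames (N R F)
X: fault, frames (N R F X)
F: hit
X: hit
C: fault, evict X, frames (N R F C)
D: fault, evict C, frames (N R F D)
Page faults: 6.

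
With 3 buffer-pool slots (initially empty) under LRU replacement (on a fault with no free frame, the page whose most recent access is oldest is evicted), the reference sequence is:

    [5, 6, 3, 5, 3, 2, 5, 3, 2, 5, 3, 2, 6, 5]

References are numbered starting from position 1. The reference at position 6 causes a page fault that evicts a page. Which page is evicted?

6

pos 1: 5 → miss, frames (5)
pos 2: 6 → miss, frames (5 6)
pos 3: 3 → miss, frames (5 6 3)
pos 4: 5 → hit
pos 5: 3 → hit
pos 6: 2 → miss, evict 6, frames (5 3 2)
At position 6, page 6 is evicted.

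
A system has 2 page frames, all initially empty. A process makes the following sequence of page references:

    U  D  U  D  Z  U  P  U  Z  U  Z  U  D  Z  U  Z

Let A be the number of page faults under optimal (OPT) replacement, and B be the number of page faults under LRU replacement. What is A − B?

-2

Under OPT: F F . . F . F . F . . . F . F . → 7 faults.
Under LRU: F F . . F F F . F . . . F F F . → 9 faults.
A − B = 7 − 9 = -2.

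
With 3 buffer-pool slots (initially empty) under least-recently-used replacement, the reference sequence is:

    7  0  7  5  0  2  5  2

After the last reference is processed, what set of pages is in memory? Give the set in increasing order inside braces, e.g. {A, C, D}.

{0, 2, 5}

7 → fault, frames (7)
0 → fault, frames (7 0)
7 → hit
5 → fault, frames (0 7 5)
0 → hit
2 → fault, evict 7, frames (5 0 2)
5 → hit
2 → hit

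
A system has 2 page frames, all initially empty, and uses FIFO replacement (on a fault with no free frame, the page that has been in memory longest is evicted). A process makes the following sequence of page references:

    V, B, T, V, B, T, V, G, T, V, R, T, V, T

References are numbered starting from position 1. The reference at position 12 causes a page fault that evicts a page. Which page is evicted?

V

pos 1: V → fault, frames [V]
pos 2: B → fault, frames [V, B]
pos 3: T → fault, evict V, frames [B, T]
pos 4: V → fault, evict B, frames [T, V]
pos 5: B → fault, evict T, frames [V, B]
pos 6: T → fault, evict V, frames [B, T]
pos 7: V → fault, evict B, frames [T, V]
pos 8: G → fault, evict T, frames [V, G]
pos 9: T → fault, evict V, frames [G, T]
pos 10: V → fault, evict G, frames [T, V]
pos 11: R → fault, evict T, frames [V, R]
pos 12: T → fault, evict V, frames [R, T]
At position 12, page V is evicted.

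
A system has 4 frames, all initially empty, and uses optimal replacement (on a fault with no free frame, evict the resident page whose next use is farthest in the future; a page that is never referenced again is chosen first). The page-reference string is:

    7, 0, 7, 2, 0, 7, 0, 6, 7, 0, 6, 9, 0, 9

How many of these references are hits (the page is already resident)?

9

7 -> miss, frames {7}
0 -> miss, frames {7,0}
7 -> hit
2 -> miss, frames {7,0,2}
0 -> hit
7 -> hit
0 -> hit
6 -> miss, frames {7,0,2,6}
7 -> hit
0 -> hit
6 -> hit
9 -> miss, evict 6, frames {7,0,2,9}
0 -> hit
9 -> hit
Hits: 9.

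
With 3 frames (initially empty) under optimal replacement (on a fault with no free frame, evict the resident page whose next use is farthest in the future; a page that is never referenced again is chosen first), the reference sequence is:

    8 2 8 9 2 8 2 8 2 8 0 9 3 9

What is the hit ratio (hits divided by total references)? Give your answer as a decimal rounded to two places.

0.64

8: miss, frames (8)
2: miss, frames (8 2)
8: hit
9: miss, frames (8 2 9)
2: hit
8: hit
2: hit
8: hit
2: hit
8: hit
0: miss, evict 2, frames (8 9 0)
9: hit
3: miss, evict 0, frames (8 9 3)
9: hit
Hits: 9 of 14 references → 9/14 = 0.6429.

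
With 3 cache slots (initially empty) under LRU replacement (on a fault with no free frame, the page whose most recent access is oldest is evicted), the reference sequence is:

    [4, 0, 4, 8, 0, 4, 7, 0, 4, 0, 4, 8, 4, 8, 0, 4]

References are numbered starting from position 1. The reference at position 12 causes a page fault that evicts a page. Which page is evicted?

7

pos 1: 4 → fault, frames [4]
pos 2: 0 → fault, frames [4, 0]
pos 3: 4 → hit
pos 4: 8 → fault, frames [0, 4, 8]
pos 5: 0 → hit
pos 6: 4 → hit
pos 7: 7 → fault, evict 8, frames [0, 4, 7]
pos 8: 0 → hit
pos 9: 4 → hit
pos 10: 0 → hit
pos 11: 4 → hit
pos 12: 8 → fault, evict 7, frames [0, 4, 8]
At position 12, page 7 is evicted.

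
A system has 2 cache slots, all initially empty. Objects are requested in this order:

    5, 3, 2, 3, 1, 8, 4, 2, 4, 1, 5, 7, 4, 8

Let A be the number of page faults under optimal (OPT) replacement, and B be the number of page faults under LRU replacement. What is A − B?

-2

Under OPT: F F F . F F F . . F F F . F → 10 faults.
Under LRU: F F F . F F F F . F F F F F → 12 faults.
A − B = 10 − 12 = -2.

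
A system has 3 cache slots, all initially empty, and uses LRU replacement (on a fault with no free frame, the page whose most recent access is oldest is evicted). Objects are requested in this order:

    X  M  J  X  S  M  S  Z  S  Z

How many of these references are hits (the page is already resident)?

X: fault, frames {X}
M: fault, frames {X,M}
J: fault, frames {X,M,J}
X: hit
S: fault, evict M, frames {J,X,S}
M: fault, evict J, frames {X,S,M}
S: hit
Z: fault, evict X, frames {M,S,Z}
S: hit
Z: hit
Hits: 4.

4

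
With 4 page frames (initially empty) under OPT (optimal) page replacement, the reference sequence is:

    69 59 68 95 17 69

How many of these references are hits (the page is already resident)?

1

69 → fault, frames {69}
59 → fault, frames {69,59}
68 → fault, frames {69,59,68}
95 → fault, frames {69,59,68,95}
17 → fault, evict 95, frames {69,59,68,17}
69 → hit
Hits: 1.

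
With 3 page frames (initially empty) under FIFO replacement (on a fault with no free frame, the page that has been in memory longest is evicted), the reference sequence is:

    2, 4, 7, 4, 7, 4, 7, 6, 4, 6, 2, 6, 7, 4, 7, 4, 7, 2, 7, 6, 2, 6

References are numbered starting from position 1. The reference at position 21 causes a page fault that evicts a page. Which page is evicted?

pos 1: 2 -> miss, frames {2}
pos 2: 4 -> miss, frames {2,4}
pos 3: 7 -> miss, frames {2,4,7}
pos 4: 4 -> hit
pos 5: 7 -> hit
pos 6: 4 -> hit
pos 7: 7 -> hit
pos 8: 6 -> miss, evict 2, frames {4,7,6}
pos 9: 4 -> hit
pos 10: 6 -> hit
pos 11: 2 -> miss, evict 4, frames {7,6,2}
pos 12: 6 -> hit
pos 13: 7 -> hit
pos 14: 4 -> miss, evict 7, frames {6,2,4}
pos 15: 7 -> miss, evict 6, frames {2,4,7}
pos 16: 4 -> hit
pos 17: 7 -> hit
pos 18: 2 -> hit
pos 19: 7 -> hit
pos 20: 6 -> miss, evict 2, frames {4,7,6}
pos 21: 2 -> miss, evict 4, frames {7,6,2}
At position 21, page 4 is evicted.

4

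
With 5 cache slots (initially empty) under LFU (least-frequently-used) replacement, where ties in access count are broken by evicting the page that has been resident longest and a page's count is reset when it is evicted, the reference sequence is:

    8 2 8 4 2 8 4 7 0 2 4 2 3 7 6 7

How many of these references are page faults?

8 → fault, frames {8}
2 → fault, frames {8,2}
8 → hit
4 → fault, frames {8,2,4}
2 → hit
8 → hit
4 → hit
7 → fault, frames {8,2,4,7}
0 → fault, frames {8,2,4,7,0}
2 → hit
4 → hit
2 → hit
3 → fault, evict 7, frames {8,2,4,0,3}
7 → fault, evict 0, frames {8,2,4,3,7}
6 → fault, evict 3, frames {8,2,4,7,6}
7 → hit
Page faults: 8.

8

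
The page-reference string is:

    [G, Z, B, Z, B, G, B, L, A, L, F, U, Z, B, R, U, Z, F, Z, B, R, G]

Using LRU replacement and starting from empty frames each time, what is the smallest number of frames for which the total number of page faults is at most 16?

3

f=1: 22 faults
f=2: 17 faults
f=3: 16 faults
f=4: 14 faults
f=5: 11 faults
f=6: 10 faults
f=7: 9 faults
f=8: 8 faults
Smallest f with faults ≤ 16 is 3.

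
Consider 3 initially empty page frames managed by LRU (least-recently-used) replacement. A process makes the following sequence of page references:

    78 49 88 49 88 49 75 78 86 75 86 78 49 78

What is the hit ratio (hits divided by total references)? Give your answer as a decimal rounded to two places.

78: miss, frames (78)
49: miss, frames (78 49)
88: miss, frames (78 49 88)
49: hit
88: hit
49: hit
75: miss, evict 78, frames (88 49 75)
78: miss, evict 88, frames (49 75 78)
86: miss, evict 49, frames (75 78 86)
75: hit
86: hit
78: hit
49: miss, evict 75, frames (86 78 49)
78: hit
Hits: 7 of 14 references → 7/14 = 0.5000.

0.50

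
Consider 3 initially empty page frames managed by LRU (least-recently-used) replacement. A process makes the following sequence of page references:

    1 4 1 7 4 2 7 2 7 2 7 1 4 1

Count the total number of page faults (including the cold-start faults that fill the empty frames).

6

1 -> miss, frames [1]
4 -> miss, frames [1, 4]
1 -> hit
7 -> miss, frames [4, 1, 7]
4 -> hit
2 -> miss, evict 1, frames [7, 4, 2]
7 -> hit
2 -> hit
7 -> hit
2 -> hit
7 -> hit
1 -> miss, evict 4, frames [2, 7, 1]
4 -> miss, evict 2, frames [7, 1, 4]
1 -> hit
Page faults: 6.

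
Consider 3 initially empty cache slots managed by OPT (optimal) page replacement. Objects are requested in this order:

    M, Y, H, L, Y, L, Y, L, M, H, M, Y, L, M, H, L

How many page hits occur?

10

M -> fault, frames [M]
Y -> fault, frames [M, Y]
H -> fault, frames [M, Y, H]
L -> fault, evict H, frames [M, Y, L]
Y -> hit
L -> hit
Y -> hit
L -> hit
M -> hit
H -> fault, evict L, frames [M, Y, H]
M -> hit
Y -> hit
L -> fault, evict Y, frames [M, H, L]
M -> hit
H -> hit
L -> hit
Hits: 10.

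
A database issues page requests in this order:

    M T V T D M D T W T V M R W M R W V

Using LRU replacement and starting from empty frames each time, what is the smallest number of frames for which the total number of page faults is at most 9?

4

f=1: 18 faults
f=2: 15 faults
f=3: 11 faults
f=4: 9 faults
f=5: 6 faults
f=6: 6 faults
Smallest f with faults ≤ 9 is 4.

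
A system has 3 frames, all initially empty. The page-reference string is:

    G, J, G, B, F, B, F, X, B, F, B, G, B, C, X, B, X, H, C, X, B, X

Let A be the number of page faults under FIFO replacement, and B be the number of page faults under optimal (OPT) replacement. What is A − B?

Under FIFO: F F . F F . . F . . . F F F F . . F . . F . → 11 faults.
Under OPT: F F . F F . . F . . . F . F . . . F . . F . → 9 faults.
A − B = 11 − 9 = 2.

2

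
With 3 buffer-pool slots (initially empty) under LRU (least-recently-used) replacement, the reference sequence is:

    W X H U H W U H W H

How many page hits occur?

W -> fault, frames (W)
X -> fault, frames (W X)
H -> fault, frames (W X H)
U -> fault, evict W, frames (X H U)
H -> hit
W -> fault, evict X, frames (U H W)
U -> hit
H -> hit
W -> hit
H -> hit
Hits: 5.

5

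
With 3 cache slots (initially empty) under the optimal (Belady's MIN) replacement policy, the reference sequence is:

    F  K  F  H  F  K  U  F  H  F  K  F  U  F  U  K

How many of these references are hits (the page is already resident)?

F -> fault, frames [F]
K -> fault, frames [F, K]
F -> hit
H -> fault, frames [F, K, H]
F -> hit
K -> hit
U -> fault, evict K, frames [F, H, U]
F -> hit
H -> hit
F -> hit
K -> fault, evict H, frames [F, U, K]
F -> hit
U -> hit
F -> hit
U -> hit
K -> hit
Hits: 11.

11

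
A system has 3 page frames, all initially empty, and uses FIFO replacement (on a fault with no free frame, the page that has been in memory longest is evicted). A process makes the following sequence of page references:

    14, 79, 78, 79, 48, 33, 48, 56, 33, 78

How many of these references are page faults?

7

14: fault, frames {14}
79: fault, frames {14,79}
78: fault, frames {14,79,78}
79: hit
48: fault, evict 14, frames {79,78,48}
33: fault, evict 79, frames {78,48,33}
48: hit
56: fault, evict 78, frames {48,33,56}
33: hit
78: fault, evict 48, frames {33,56,78}
Page faults: 7.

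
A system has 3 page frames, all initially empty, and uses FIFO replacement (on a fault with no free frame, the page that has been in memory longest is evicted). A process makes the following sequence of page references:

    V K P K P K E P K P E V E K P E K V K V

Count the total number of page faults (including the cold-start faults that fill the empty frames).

V → fault, frames {V}
K → fault, frames {V,K}
P → fault, frames {V,K,P}
K → hit
P → hit
K → hit
E → fault, evict V, frames {K,P,E}
P → hit
K → hit
P → hit
E → hit
V → fault, evict K, frames {P,E,V}
E → hit
K → fault, evict P, frames {E,V,K}
P → fault, evict E, frames {V,K,P}
E → fault, evict V, frames {K,P,E}
K → hit
V → fault, evict K, frames {P,E,V}
K → fault, evict P, frames {E,V,K}
V → hit
Page faults: 10.

10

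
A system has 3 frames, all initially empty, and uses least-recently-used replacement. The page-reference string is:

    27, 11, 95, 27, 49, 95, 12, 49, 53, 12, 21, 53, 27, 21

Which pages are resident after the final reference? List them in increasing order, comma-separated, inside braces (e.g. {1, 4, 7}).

27 -> fault, frames {27}
11 -> fault, frames {27,11}
95 -> fault, frames {27,11,95}
27 -> hit
49 -> fault, evict 11, frames {95,27,49}
95 -> hit
12 -> fault, evict 27, frames {49,95,12}
49 -> hit
53 -> fault, evict 95, frames {12,49,53}
12 -> hit
21 -> fault, evict 49, frames {53,12,21}
53 -> hit
27 -> fault, evict 12, frames {21,53,27}
21 -> hit

{21, 27, 53}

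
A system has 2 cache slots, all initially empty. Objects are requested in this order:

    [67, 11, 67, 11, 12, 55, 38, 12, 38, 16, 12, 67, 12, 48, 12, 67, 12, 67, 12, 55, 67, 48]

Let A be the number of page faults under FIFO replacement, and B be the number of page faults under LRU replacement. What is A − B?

Under FIFO: F F . . F F F F . F . F F F . F F . . F F F → 15 faults.
Under LRU: F F . . F F F F . F F F . F . F . . . F F F → 14 faults.
A − B = 15 − 14 = 1.

1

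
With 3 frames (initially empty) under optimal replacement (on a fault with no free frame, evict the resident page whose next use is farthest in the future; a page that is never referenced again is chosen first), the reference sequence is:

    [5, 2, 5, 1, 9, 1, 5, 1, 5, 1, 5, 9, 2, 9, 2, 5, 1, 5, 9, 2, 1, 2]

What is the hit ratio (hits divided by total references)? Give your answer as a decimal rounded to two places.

0.68

5 → fault, frames (5)
2 → fault, frames (5 2)
5 → hit
1 → fault, frames (5 2 1)
9 → fault, evict 2, frames (5 1 9)
1 → hit
5 → hit
1 → hit
5 → hit
1 → hit
5 → hit
9 → hit
2 → fault, evict 1, frames (5 9 2)
9 → hit
2 → hit
5 → hit
1 → fault, evict 2, frames (5 9 1)
5 → hit
9 → hit
2 → fault, evict 9, frames (5 1 2)
1 → hit
2 → hit
Hits: 15 of 22 references → 15/22 = 0.6818.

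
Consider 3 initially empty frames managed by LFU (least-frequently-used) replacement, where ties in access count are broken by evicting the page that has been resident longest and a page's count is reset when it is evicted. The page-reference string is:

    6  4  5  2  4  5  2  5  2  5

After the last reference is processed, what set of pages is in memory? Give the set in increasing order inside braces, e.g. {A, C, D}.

6: miss, frames {6}
4: miss, frames {6,4}
5: miss, frames {6,4,5}
2: miss, evict 6, frames {4,5,2}
4: hit
5: hit
2: hit
5: hit
2: hit
5: hit

{2, 4, 5}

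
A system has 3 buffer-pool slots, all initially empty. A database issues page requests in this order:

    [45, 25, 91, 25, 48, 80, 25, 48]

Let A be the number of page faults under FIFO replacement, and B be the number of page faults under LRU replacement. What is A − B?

1

Under FIFO: F F F . F F F . → 6 faults.
Under LRU: F F F . F F . . → 5 faults.
A − B = 6 − 5 = 1.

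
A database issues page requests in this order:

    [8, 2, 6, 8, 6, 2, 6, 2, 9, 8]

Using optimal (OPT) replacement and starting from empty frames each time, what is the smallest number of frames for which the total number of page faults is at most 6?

2

f=1: 10 faults
f=2: 6 faults
f=3: 4 faults
f=4: 4 faults
Smallest f with faults ≤ 6 is 2.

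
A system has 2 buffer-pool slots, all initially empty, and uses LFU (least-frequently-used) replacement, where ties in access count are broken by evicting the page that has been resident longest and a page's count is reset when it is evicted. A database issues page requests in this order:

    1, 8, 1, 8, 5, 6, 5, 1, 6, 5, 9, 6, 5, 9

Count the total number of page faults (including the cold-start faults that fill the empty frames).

1 -> fault, frames [1]
8 -> fault, frames [1, 8]
1 -> hit
8 -> hit
5 -> fault, evict 1, frames [8, 5]
6 -> fault, evict 5, frames [8, 6]
5 -> fault, evict 6, frames [8, 5]
1 -> fault, evict 5, frames [8, 1]
6 -> fault, evict 1, frames [8, 6]
5 -> fault, evict 6, frames [8, 5]
9 -> fault, evict 5, frames [8, 9]
6 -> fault, evict 9, frames [8, 6]
5 -> fault, evict 6, frames [8, 5]
9 -> fault, evict 5, frames [8, 9]
Page faults: 12.

12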